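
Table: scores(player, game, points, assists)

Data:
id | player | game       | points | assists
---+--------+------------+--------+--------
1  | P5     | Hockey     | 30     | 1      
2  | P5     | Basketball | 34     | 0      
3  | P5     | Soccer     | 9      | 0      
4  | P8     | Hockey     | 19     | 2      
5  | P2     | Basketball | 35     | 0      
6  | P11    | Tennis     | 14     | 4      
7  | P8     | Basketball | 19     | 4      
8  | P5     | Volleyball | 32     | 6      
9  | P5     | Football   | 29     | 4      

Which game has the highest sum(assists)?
SELECT game, SUM(assists) as val
FROM scores
GROUP BY game
ORDER BY val DESC
LIMIT 1

Result: Volleyball with sum(assists) = 6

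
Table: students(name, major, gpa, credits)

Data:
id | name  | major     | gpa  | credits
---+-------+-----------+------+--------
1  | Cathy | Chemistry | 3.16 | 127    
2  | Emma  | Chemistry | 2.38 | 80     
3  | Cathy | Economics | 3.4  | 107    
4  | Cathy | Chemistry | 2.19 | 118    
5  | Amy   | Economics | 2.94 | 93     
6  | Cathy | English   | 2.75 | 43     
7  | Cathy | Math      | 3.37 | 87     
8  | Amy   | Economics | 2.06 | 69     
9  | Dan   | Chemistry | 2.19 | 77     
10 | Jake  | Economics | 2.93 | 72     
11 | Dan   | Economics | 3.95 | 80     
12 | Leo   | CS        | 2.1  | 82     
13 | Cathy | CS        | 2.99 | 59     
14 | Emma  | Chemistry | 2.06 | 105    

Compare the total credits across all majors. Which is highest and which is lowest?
SELECT major, SUM(credits)
FROM students
GROUP BY major
ORDER BY SUM(credits)

All groups:
  English: 43
  Math: 87
  CS: 141
  Economics: 421
  Chemistry: 507

Highest: Chemistry (507)
Lowest: English (43)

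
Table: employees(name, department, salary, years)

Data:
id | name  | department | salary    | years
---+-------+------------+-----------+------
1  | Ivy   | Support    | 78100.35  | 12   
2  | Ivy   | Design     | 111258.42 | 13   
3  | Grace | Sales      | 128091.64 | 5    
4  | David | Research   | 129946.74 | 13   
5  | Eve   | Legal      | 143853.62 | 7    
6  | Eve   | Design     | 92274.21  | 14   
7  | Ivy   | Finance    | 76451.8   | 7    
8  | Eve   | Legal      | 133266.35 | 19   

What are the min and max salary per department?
SELECT department, MIN(salary), MAX(salary)
FROM employees
GROUP BY department

Result:
  Design: min=92274.21, max=111258.42
  Finance: min=76451.80, max=76451.80
  Legal: min=133266.35, max=143853.62
  Research: min=129946.74, max=129946.74
  Sales: min=128091.64, max=128091.64
  Support: min=78100.35, max=78100.35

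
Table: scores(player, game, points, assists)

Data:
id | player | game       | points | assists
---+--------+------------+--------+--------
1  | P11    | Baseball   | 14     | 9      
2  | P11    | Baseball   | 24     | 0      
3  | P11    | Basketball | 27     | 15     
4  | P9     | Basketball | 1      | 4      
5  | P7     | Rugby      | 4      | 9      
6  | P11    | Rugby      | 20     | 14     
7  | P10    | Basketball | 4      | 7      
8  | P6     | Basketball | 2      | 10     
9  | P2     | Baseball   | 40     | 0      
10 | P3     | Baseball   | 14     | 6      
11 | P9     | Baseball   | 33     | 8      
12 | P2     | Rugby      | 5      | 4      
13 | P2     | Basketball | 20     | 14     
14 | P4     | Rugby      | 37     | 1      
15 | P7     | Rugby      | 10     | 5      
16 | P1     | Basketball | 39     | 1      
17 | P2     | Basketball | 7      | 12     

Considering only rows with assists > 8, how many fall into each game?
SELECT game, COUNT(*)
FROM scores
WHERE assists > 8
GROUP BY game

Note: WHERE filters rows before grouping.

Result:
  Baseball: 1
  Basketball: 4
  Rugby: 2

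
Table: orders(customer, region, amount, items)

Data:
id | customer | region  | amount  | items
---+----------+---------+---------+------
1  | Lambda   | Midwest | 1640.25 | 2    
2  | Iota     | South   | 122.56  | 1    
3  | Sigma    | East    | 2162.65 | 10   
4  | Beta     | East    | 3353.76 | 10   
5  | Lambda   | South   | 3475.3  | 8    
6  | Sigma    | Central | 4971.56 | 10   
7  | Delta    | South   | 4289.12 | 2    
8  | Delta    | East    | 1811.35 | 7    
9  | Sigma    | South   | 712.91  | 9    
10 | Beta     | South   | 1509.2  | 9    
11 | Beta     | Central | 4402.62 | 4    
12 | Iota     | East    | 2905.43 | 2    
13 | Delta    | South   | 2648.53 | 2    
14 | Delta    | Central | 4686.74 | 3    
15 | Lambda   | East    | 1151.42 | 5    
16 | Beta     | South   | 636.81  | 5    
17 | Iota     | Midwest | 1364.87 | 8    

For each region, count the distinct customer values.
SELECT region, COUNT(DISTINCT customer)
FROM orders
GROUP BY region

Result:
  Central: 3 distinct
  East: 5 distinct
  Midwest: 2 distinct
  South: 5 distinct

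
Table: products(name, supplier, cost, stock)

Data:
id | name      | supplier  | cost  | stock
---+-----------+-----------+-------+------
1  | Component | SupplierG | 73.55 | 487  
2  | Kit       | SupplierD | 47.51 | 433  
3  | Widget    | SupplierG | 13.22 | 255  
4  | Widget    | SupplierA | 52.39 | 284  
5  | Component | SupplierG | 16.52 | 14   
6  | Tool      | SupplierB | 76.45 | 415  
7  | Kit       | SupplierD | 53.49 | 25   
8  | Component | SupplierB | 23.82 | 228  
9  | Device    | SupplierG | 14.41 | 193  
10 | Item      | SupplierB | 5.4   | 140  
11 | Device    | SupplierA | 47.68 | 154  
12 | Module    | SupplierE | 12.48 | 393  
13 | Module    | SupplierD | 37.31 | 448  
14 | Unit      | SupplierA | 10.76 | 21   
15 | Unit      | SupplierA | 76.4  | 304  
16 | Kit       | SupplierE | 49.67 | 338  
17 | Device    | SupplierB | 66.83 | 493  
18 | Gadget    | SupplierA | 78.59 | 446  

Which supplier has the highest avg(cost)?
SELECT supplier, AVG(cost) as val
FROM products
GROUP BY supplier
ORDER BY val DESC
LIMIT 1

Result: SupplierA with avg(cost) = 53.16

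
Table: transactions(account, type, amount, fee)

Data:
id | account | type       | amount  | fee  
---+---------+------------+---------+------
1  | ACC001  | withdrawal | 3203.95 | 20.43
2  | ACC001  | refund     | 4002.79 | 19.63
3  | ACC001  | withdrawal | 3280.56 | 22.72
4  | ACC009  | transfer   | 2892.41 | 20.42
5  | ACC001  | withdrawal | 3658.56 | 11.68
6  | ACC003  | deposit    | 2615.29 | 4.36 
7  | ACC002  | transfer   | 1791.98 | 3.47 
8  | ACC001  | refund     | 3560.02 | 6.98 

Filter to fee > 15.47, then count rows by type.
SELECT type, COUNT(*)
FROM transactions
WHERE fee > 15.47
GROUP BY type

Note: WHERE filters rows before grouping.

Result:
  refund: 1
  transfer: 1
  withdrawal: 2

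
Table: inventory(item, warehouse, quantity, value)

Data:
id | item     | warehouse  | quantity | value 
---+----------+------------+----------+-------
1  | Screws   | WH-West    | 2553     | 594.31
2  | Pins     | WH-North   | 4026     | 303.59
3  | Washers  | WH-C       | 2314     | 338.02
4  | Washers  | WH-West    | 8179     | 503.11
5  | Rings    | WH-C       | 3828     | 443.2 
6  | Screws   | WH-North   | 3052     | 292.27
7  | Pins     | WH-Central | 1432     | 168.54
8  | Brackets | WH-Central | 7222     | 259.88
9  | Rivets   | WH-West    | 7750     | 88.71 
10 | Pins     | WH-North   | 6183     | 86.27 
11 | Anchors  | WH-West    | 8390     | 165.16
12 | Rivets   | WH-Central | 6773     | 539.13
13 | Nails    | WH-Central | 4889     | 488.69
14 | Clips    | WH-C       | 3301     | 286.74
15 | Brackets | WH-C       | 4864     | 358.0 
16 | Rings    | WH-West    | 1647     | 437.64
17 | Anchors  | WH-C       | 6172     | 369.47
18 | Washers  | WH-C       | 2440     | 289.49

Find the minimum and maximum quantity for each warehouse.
SELECT warehouse, MIN(quantity), MAX(quantity)
FROM inventory
GROUP BY warehouse

Result:
  WH-C: min=2314, max=6172
  WH-Central: min=1432, max=7222
  WH-North: min=3052, max=6183
  WH-West: min=1647, max=8390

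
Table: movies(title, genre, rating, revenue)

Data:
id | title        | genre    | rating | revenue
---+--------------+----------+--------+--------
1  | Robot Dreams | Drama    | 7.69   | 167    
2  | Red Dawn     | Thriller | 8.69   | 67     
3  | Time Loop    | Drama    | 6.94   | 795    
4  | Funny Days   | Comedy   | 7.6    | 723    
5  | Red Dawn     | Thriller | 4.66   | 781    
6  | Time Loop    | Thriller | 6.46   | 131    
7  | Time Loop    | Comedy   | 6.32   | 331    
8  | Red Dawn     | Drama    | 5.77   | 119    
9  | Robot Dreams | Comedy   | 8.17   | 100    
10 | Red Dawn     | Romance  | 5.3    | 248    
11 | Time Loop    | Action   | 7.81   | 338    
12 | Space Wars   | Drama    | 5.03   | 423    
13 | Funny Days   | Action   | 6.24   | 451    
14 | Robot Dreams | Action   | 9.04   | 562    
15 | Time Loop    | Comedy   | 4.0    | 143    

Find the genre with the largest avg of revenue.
SELECT genre, AVG(revenue) as val
FROM movies
GROUP BY genre
ORDER BY val DESC
LIMIT 1

Result: Action with avg(revenue) = 450.33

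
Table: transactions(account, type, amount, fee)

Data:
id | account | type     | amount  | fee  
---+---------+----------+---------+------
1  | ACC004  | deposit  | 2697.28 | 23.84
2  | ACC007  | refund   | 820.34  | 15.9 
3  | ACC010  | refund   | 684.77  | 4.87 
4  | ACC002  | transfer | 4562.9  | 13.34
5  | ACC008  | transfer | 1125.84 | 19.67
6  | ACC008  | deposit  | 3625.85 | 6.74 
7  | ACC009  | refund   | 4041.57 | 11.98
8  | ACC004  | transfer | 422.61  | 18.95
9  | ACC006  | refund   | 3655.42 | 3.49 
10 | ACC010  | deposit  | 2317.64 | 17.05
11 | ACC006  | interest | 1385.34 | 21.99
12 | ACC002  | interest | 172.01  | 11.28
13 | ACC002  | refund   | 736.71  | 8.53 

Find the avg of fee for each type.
SELECT type, AVG(fee) as result
FROM transactions
GROUP BY type

Result:
  deposit: 15.88
  interest: 16.64
  refund: 8.95
  transfer: 17.32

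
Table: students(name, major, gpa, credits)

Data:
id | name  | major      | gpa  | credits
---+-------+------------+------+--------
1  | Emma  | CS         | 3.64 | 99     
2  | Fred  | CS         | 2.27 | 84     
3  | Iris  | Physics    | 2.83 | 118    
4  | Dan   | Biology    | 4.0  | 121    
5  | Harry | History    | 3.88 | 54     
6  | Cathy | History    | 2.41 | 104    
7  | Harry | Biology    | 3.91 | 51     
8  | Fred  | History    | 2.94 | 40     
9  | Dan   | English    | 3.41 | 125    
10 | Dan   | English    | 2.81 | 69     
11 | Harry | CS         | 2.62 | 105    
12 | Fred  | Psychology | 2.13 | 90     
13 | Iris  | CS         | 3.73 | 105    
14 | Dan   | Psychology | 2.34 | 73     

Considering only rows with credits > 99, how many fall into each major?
SELECT major, COUNT(*)
FROM students
WHERE credits > 99
GROUP BY major

Note: WHERE filters rows before grouping.

Result:
  Biology: 1
  CS: 2
  English: 1
  History: 1
  Physics: 1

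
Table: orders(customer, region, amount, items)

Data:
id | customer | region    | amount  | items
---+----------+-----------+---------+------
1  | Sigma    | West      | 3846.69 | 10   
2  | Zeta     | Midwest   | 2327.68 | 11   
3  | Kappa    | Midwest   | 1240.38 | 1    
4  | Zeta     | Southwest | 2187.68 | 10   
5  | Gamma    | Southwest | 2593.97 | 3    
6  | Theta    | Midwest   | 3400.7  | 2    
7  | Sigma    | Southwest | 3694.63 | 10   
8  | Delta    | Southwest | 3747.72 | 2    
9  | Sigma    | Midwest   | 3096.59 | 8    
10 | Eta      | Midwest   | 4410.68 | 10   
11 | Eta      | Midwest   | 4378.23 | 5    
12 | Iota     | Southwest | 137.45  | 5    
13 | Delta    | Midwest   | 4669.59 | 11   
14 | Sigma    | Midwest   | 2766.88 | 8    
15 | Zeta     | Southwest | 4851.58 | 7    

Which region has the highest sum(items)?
SELECT region, SUM(items) as val
FROM orders
GROUP BY region
ORDER BY val DESC
LIMIT 1

Result: Midwest with sum(items) = 56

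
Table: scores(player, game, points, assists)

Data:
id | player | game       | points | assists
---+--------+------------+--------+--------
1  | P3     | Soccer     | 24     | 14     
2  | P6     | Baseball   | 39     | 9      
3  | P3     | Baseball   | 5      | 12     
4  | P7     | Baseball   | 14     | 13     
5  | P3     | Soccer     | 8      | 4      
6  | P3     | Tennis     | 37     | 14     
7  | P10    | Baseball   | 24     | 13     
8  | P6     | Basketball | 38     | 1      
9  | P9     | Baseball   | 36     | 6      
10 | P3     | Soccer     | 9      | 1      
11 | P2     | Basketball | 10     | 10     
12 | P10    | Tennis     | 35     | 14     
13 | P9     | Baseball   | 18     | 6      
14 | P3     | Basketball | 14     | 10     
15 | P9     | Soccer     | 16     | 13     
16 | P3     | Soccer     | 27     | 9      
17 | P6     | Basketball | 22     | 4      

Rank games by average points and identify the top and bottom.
SELECT game, AVG(points)
FROM scores
GROUP BY game
ORDER BY AVG(points)

All groups:
  Soccer: 16.80
  Basketball: 21.00
  Baseball: 22.67
  Tennis: 36.00

Highest: Tennis (36.00)
Lowest: Soccer (16.80)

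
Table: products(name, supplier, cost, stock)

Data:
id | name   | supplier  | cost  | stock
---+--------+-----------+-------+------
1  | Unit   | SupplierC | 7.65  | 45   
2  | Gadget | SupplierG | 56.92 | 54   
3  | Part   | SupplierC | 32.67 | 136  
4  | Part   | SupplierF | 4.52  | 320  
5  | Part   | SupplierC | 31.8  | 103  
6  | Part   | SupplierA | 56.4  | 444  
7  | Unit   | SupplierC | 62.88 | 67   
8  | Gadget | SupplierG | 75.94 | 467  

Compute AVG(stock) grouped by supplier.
SELECT supplier, AVG(stock) as result
FROM products
GROUP BY supplier

Result:
  SupplierA: 444.00
  SupplierC: 87.75
  SupplierF: 320.00
  SupplierG: 260.50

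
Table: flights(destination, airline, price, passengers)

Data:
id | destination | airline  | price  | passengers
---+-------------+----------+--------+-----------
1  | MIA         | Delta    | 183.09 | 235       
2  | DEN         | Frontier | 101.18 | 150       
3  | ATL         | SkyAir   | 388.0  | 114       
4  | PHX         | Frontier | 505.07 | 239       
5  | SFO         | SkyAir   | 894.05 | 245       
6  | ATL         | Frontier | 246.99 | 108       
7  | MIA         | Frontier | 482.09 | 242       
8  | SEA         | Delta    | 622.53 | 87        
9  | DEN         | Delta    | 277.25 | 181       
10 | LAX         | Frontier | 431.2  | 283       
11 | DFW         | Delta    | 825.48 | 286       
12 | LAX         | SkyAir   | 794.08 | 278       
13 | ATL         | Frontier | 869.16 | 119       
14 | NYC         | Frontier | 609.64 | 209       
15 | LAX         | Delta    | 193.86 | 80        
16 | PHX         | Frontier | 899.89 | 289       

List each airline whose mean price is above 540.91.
SELECT airline, AVG(price)
FROM flights
GROUP BY airline
HAVING AVG(price) > 540.91

Result:
  SkyAir: avg=692.04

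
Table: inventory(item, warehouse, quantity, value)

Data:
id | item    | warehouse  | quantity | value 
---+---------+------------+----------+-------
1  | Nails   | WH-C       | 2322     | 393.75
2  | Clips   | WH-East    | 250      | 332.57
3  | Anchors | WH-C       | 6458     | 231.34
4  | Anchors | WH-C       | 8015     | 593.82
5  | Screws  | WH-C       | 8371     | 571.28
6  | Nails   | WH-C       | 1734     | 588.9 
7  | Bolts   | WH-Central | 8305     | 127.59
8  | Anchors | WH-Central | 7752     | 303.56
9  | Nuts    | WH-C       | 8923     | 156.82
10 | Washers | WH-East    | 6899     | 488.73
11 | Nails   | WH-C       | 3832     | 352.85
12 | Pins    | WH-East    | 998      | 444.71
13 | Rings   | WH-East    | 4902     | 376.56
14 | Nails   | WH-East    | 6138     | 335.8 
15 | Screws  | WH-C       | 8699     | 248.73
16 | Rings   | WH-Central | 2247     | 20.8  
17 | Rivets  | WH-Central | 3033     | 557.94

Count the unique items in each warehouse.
SELECT warehouse, COUNT(DISTINCT item)
FROM inventory
GROUP BY warehouse

Result:
  WH-C: 4 distinct
  WH-Central: 4 distinct
  WH-East: 5 distinct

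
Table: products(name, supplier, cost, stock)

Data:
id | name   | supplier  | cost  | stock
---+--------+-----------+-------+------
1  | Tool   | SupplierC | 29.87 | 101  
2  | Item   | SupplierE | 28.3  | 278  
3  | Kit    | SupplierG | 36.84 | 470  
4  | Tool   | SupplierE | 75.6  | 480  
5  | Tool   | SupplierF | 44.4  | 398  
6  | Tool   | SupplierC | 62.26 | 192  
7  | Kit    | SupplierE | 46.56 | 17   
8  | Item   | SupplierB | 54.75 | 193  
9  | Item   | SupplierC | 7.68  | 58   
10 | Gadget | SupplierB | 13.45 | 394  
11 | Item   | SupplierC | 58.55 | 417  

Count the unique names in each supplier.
SELECT supplier, COUNT(DISTINCT name)
FROM products
GROUP BY supplier

Result:
  SupplierB: 2 distinct
  SupplierC: 2 distinct
  SupplierE: 3 distinct
  SupplierF: 1 distinct
  SupplierG: 1 distinct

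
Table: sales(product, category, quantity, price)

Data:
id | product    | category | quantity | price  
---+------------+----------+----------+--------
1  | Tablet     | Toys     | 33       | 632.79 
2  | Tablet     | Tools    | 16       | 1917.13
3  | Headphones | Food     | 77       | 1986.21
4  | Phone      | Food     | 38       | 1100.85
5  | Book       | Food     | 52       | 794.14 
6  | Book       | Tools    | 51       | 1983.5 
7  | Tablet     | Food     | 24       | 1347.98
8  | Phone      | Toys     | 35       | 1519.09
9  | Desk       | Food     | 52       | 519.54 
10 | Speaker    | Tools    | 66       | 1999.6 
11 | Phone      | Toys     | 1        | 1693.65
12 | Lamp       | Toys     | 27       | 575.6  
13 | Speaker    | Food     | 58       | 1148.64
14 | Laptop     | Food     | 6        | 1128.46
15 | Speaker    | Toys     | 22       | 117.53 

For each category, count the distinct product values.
SELECT category, COUNT(DISTINCT product)
FROM sales
GROUP BY category

Result:
  Food: 7 distinct
  Tools: 3 distinct
  Toys: 4 distinct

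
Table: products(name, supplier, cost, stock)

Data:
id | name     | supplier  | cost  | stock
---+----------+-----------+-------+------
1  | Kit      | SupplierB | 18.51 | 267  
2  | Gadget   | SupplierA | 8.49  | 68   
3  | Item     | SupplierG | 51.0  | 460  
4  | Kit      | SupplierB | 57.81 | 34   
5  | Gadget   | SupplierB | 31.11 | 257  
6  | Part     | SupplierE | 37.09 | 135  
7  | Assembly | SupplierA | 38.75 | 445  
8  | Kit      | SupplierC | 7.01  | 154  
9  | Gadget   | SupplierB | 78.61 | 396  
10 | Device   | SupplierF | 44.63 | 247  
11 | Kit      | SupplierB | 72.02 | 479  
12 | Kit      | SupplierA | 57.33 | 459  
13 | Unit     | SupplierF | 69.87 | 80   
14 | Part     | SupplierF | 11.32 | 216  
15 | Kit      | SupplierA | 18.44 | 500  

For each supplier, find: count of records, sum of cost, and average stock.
SELECT supplier,
       COUNT(*) as cnt,
       SUM(cost) as total_cost,
       AVG(stock) as avg_stock
FROM products
GROUP BY supplier

Result:
  SupplierA: 4 records, 123.01 total cost, 368.00 avg stock
  SupplierB: 5 records, 258.06 total cost, 286.60 avg stock
  SupplierC: 1 records, 7.01 total cost, 154.00 avg stock
  SupplierE: 1 records, 37.09 total cost, 135.00 avg stock
  SupplierF: 3 records, 125.82 total cost, 181.00 avg stock
  SupplierG: 1 records, 51.00 total cost, 460.00 avg stock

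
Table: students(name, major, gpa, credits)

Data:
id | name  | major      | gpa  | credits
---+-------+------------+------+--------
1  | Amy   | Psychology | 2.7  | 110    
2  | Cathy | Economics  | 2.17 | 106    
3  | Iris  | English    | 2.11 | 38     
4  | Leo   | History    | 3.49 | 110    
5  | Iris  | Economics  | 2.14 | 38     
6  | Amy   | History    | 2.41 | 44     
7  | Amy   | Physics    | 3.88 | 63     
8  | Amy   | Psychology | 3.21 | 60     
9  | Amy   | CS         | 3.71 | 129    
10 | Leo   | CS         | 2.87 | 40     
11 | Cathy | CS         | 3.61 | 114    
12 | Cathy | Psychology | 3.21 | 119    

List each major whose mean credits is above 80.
SELECT major, AVG(credits)
FROM students
GROUP BY major
HAVING AVG(credits) > 80

Result:
  CS: avg=94.33
  Psychology: avg=96.33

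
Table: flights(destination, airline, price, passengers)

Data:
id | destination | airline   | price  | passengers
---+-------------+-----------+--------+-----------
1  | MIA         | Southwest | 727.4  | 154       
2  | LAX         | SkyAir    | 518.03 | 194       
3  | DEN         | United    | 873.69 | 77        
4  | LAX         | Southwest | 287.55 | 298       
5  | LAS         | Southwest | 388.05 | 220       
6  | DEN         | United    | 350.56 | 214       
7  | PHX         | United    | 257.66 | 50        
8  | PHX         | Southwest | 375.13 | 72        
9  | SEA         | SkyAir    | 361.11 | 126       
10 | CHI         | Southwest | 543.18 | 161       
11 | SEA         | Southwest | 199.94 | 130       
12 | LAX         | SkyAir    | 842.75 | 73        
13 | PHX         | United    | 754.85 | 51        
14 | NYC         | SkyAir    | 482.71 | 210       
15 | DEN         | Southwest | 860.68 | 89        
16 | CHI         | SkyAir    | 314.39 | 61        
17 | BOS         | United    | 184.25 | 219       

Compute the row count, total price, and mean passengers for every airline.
SELECT airline,
       COUNT(*) as cnt,
       SUM(price) as total_price,
       AVG(passengers) as avg_passengers
FROM flights
GROUP BY airline

Result:
  SkyAir: 5 records, 2518.99 total price, 132.80 avg passengers
  Southwest: 7 records, 3381.93 total price, 160.57 avg passengers
  United: 5 records, 2421.01 total price, 122.20 avg passengers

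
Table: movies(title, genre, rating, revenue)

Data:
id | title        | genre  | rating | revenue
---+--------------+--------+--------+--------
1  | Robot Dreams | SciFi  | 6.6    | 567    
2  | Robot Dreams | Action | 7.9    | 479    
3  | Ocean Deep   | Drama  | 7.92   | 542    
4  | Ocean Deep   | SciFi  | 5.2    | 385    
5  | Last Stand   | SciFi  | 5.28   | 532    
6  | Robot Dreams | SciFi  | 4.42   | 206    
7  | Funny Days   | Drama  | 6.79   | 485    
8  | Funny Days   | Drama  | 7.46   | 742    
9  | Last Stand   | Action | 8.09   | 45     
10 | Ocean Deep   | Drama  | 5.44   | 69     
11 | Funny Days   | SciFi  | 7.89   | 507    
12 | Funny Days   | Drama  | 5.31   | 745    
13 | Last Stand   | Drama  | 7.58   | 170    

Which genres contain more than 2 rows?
SELECT genre, COUNT(*) as cnt
FROM movies
GROUP BY genre
HAVING COUNT(*) > 2

Result:
  Drama: 6
  SciFi: 5

Note: HAVING filters groups after aggregation, WHERE filters rows before.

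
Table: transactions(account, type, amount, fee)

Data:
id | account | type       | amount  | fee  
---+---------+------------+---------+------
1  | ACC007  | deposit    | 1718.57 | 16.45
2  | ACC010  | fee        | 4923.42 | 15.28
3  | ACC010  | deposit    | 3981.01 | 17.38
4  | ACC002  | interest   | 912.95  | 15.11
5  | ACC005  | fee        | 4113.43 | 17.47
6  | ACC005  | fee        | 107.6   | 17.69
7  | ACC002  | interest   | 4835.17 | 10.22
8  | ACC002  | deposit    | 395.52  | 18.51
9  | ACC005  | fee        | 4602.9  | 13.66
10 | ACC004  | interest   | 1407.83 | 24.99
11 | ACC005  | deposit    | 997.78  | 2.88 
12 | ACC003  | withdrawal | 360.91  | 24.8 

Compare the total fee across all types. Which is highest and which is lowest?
SELECT type, SUM(fee)
FROM transactions
GROUP BY type
ORDER BY SUM(fee)

All groups:
  withdrawal: 24.80
  interest: 50.32
  deposit: 55.22
  fee: 64.10

Highest: fee (64.10)
Lowest: withdrawal (24.80)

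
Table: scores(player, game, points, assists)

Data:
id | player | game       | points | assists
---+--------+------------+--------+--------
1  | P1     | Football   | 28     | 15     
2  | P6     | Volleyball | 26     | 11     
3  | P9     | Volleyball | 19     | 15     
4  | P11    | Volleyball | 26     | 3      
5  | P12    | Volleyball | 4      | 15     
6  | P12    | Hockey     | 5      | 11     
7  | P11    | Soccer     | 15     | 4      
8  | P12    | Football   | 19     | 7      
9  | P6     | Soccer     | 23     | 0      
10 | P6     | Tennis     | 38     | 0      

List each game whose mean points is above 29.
SELECT game, AVG(points)
FROM scores
GROUP BY game
HAVING AVG(points) > 29

Result:
  Tennis: avg=38.00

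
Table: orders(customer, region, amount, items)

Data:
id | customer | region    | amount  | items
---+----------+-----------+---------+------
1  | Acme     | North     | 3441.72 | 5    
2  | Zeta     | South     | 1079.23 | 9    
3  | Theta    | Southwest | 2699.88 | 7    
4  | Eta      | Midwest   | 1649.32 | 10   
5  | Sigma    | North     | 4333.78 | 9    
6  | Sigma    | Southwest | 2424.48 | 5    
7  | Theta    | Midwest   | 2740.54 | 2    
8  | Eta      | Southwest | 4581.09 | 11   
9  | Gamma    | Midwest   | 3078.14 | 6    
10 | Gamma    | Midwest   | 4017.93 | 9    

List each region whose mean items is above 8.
SELECT region, AVG(items)
FROM orders
GROUP BY region
HAVING AVG(items) > 8

Result:
  South: avg=9.00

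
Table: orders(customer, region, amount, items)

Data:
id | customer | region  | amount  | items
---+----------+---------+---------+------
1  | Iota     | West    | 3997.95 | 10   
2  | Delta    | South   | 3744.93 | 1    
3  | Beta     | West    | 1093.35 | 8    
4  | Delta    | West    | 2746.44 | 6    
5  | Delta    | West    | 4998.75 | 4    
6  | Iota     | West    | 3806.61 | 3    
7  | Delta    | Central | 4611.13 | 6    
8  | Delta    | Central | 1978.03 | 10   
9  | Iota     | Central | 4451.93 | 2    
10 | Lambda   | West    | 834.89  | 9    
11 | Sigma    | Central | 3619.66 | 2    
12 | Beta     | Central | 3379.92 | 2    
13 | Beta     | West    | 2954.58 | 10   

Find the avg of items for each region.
SELECT region, AVG(items) as result
FROM orders
GROUP BY region

Result:
  Central: 4.40
  South: 1.00
  West: 7.14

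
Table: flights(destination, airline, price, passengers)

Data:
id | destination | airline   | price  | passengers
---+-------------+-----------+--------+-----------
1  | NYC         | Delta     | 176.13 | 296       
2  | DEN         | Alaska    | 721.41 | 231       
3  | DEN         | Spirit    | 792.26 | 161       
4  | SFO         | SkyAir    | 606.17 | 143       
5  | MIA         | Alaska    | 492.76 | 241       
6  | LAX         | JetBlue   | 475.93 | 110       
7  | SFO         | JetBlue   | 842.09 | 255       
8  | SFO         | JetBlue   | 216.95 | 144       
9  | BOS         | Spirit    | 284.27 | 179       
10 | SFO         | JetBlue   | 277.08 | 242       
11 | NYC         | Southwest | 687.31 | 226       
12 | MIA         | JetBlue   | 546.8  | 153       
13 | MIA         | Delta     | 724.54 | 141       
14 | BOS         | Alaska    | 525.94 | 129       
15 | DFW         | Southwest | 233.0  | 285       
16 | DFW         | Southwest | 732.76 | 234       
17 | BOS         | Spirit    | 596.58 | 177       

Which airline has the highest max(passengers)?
SELECT airline, MAX(passengers) as val
FROM flights
GROUP BY airline
ORDER BY val DESC
LIMIT 1

Result: Delta with max(passengers) = 296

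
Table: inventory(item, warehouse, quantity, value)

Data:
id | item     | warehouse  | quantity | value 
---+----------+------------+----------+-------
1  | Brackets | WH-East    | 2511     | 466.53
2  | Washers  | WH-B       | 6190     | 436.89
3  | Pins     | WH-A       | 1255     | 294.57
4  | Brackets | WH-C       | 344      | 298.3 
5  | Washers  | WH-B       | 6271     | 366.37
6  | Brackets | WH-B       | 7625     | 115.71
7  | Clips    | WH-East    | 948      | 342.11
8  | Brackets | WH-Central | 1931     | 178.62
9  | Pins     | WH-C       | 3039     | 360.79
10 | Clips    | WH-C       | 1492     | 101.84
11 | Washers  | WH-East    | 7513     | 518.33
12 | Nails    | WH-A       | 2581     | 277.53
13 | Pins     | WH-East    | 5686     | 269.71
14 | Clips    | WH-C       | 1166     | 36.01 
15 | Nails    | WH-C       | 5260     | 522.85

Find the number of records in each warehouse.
SELECT warehouse, COUNT(*) as count
FROM inventory
GROUP BY warehouse

Result:
  WH-A: 2
  WH-B: 3
  WH-C: 5
  WH-Central: 1
  WH-East: 4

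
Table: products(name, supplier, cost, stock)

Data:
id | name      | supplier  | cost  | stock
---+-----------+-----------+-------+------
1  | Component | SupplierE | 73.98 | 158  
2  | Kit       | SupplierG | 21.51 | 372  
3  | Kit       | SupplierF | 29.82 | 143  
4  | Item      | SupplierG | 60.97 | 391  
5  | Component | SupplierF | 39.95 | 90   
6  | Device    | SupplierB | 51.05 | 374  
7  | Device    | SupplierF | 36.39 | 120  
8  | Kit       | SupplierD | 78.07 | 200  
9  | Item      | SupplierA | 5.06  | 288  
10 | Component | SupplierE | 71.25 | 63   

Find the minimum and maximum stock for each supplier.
SELECT supplier, MIN(stock), MAX(stock)
FROM products
GROUP BY supplier

Result:
  SupplierA: min=288, max=288
  SupplierB: min=374, max=374
  SupplierD: min=200, max=200
  SupplierE: min=63, max=158
  SupplierF: min=90, max=143
  SupplierG: min=372, max=391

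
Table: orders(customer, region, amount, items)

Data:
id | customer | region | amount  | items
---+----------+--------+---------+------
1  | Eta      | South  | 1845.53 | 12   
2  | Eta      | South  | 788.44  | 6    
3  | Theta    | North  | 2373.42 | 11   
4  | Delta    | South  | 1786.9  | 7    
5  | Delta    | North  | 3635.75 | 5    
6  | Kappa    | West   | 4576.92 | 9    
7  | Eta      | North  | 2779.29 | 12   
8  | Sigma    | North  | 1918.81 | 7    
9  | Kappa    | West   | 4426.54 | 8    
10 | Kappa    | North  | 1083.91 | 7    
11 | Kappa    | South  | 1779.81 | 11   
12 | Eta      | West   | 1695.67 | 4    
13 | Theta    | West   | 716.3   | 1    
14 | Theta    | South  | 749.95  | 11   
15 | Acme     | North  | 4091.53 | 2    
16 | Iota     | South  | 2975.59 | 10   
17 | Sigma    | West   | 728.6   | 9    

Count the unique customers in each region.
SELECT region, COUNT(DISTINCT customer)
FROM orders
GROUP BY region

Result:
  North: 6 distinct
  South: 5 distinct
  West: 4 distinct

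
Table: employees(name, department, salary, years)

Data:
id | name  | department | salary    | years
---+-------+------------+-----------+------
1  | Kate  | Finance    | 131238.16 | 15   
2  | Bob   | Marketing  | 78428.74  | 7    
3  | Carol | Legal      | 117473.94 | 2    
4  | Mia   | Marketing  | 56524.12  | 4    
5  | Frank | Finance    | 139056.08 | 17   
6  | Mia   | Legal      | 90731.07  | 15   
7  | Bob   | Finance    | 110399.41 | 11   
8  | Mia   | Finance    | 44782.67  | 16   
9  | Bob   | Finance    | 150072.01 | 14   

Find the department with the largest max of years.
SELECT department, MAX(years) as val
FROM employees
GROUP BY department
ORDER BY val DESC
LIMIT 1

Result: Finance with max(years) = 17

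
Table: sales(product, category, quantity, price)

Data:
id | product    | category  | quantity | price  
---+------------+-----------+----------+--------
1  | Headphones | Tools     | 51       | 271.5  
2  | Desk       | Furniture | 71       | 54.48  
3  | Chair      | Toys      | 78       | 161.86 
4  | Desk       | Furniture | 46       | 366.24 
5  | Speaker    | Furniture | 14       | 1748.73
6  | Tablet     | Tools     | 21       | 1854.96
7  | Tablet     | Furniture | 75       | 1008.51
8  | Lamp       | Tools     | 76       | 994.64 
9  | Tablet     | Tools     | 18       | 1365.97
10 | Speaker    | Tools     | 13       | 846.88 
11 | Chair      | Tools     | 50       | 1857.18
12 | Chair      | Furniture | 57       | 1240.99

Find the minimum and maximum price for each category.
SELECT category, MIN(price), MAX(price)
FROM sales
GROUP BY category

Result:
  Furniture: min=54.48, max=1748.73
  Tools: min=271.50, max=1857.18
  Toys: min=161.86, max=161.86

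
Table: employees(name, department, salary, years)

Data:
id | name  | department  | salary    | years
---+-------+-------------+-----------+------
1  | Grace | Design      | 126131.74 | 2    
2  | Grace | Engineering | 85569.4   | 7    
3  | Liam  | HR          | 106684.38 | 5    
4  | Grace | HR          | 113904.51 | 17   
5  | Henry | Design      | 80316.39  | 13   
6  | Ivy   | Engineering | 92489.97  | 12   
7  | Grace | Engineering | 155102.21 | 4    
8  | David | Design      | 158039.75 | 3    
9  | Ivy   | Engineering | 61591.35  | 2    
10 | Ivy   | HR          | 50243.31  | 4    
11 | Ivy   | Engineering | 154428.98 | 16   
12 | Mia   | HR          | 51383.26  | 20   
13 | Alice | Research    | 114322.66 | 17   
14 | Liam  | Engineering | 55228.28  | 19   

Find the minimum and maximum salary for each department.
SELECT department, MIN(salary), MAX(salary)
FROM employees
GROUP BY department

Result:
  Design: min=80316.39, max=158039.75
  Engineering: min=55228.28, max=155102.21
  HR: min=50243.31, max=113904.51
  Research: min=114322.66, max=114322.66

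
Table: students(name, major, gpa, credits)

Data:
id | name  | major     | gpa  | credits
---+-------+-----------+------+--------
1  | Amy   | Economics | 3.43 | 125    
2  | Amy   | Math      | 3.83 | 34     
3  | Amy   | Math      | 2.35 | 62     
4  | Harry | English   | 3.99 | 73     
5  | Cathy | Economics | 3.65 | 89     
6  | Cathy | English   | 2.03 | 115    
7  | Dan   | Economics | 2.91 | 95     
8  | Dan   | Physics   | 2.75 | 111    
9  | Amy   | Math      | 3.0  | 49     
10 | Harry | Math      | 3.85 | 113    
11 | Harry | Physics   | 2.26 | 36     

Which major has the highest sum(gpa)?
SELECT major, SUM(gpa) as val
FROM students
GROUP BY major
ORDER BY val DESC
LIMIT 1

Result: Math with sum(gpa) = 13.03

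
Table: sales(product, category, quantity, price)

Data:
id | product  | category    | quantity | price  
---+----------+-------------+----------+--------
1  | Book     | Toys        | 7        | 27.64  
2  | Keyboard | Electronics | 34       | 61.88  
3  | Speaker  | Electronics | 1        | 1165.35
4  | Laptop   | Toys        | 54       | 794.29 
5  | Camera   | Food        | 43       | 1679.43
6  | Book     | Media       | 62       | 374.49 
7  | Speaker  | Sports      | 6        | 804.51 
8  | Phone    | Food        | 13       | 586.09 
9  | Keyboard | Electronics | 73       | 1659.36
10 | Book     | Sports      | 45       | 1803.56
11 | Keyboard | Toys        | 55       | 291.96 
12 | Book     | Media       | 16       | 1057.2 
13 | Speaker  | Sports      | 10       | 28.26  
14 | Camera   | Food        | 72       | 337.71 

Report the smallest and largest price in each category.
SELECT category, MIN(price), MAX(price)
FROM sales
GROUP BY category

Result:
  Electronics: min=61.88, max=1659.36
  Food: min=337.71, max=1679.43
  Media: min=374.49, max=1057.20
  Sports: min=28.26, max=1803.56
  Toys: min=27.64, max=794.29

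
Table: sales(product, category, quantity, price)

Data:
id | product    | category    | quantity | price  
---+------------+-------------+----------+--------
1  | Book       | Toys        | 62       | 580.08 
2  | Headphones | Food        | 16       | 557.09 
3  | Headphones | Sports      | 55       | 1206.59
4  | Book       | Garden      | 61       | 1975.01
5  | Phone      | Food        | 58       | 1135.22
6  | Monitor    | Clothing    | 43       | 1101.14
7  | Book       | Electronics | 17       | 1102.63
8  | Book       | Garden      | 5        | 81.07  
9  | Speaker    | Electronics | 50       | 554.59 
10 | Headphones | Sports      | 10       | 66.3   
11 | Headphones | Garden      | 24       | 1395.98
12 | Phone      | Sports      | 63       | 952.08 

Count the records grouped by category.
SELECT category, COUNT(*) as count
FROM sales
GROUP BY category

Result:
  Clothing: 1
  Electronics: 2
  Food: 2
  Garden: 3
  Sports: 3
  Toys: 1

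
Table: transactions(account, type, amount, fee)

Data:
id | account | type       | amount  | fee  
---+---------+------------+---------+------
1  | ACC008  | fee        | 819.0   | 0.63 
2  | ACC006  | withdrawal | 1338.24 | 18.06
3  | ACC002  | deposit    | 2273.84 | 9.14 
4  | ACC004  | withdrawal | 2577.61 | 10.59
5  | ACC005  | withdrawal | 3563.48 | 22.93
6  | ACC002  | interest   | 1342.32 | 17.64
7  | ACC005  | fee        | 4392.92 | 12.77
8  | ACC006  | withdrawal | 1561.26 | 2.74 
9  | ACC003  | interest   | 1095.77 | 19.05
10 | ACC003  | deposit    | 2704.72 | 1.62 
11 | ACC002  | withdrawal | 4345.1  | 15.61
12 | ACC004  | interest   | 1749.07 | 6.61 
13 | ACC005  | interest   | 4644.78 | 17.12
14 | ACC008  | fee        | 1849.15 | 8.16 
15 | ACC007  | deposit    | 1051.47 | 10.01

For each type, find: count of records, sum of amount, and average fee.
SELECT type,
       COUNT(*) as cnt,
       SUM(amount) as total_amount,
       AVG(fee) as avg_fee
FROM transactions
GROUP BY type

Result:
  deposit: 3 records, 6030.03 total amount, 6.92 avg fee
  fee: 3 records, 7061.07 total amount, 7.19 avg fee
  interest: 4 records, 8831.94 total amount, 15.11 avg fee
  withdrawal: 5 records, 13385.69 total amount, 13.99 avg fee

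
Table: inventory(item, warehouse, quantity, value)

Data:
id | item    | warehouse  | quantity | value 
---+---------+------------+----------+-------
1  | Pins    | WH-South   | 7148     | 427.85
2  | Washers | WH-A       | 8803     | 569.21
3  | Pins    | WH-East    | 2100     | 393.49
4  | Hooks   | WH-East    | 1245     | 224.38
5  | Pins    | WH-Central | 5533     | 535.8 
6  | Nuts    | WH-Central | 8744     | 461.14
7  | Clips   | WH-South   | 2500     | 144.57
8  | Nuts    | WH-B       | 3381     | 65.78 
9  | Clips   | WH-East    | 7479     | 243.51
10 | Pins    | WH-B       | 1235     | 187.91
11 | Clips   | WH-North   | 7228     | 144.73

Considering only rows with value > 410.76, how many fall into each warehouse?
SELECT warehouse, COUNT(*)
FROM inventory
WHERE value > 410.76
GROUP BY warehouse

Note: WHERE filters rows before grouping.

Result:
  WH-A: 1
  WH-Central: 2
  WH-South: 1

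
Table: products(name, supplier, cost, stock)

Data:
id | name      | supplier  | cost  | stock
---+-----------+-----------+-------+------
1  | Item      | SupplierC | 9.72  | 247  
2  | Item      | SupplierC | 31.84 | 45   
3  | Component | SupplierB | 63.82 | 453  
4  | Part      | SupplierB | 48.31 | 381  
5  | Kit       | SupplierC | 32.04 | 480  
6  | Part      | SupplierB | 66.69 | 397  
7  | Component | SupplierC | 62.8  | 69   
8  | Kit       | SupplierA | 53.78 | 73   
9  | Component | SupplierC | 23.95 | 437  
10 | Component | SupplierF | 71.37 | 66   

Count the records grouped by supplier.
SELECT supplier, COUNT(*) as count
FROM products
GROUP BY supplier

Result:
  SupplierA: 1
  SupplierB: 3
  SupplierC: 5
  SupplierF: 1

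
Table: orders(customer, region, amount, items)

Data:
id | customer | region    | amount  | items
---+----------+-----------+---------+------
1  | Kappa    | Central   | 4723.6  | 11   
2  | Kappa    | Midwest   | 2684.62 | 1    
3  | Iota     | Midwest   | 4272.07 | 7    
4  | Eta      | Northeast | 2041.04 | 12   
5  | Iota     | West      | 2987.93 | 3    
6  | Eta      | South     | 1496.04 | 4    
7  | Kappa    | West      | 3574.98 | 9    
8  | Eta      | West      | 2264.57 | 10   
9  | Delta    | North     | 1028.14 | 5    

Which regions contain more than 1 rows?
SELECT region, COUNT(*) as cnt
FROM orders
GROUP BY region
HAVING COUNT(*) > 1

Result:
  Midwest: 2
  West: 3

Note: HAVING filters groups after aggregation, WHERE filters rows before.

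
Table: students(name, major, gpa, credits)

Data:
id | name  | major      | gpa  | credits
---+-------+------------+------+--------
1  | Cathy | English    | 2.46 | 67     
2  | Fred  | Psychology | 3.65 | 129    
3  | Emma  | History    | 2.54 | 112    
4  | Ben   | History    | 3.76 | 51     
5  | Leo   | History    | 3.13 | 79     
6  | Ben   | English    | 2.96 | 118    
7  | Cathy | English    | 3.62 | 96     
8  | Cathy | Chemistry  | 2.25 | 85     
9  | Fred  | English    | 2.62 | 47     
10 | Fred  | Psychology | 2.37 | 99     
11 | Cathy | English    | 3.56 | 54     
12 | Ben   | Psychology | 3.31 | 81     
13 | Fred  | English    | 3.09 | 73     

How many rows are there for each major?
SELECT major, COUNT(*) as count
FROM students
GROUP BY major

Result:
  Chemistry: 1
  English: 6
  History: 3
  Psychology: 3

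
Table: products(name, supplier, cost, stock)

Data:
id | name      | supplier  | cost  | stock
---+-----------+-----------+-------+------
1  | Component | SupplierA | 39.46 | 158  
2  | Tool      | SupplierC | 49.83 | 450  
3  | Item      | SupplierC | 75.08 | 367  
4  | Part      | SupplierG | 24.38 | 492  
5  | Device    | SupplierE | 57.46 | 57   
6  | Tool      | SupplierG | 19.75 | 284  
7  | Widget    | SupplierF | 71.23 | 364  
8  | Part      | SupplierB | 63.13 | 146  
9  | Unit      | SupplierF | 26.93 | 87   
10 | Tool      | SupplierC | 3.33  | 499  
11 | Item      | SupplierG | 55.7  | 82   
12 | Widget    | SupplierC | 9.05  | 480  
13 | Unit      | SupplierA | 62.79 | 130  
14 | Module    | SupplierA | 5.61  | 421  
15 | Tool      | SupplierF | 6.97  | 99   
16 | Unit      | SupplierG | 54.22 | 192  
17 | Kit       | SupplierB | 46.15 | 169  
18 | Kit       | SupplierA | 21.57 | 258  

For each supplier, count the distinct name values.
SELECT supplier, COUNT(DISTINCT name)
FROM products
GROUP BY supplier

Result:
  SupplierA: 4 distinct
  SupplierB: 2 distinct
  SupplierC: 3 distinct
  SupplierE: 1 distinct
  SupplierF: 3 distinct
  SupplierG: 4 distinct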